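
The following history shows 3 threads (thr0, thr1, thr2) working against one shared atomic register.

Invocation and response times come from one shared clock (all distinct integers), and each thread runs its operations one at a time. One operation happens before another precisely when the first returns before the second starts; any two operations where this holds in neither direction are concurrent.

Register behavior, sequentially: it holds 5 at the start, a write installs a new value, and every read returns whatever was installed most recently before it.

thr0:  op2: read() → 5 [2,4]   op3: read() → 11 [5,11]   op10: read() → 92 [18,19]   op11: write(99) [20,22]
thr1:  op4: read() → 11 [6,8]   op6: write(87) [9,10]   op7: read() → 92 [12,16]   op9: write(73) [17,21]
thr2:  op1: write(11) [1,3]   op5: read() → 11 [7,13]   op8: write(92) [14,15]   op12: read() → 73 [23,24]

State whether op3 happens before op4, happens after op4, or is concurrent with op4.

op3 spans [5,11], op4 spans [6,8]
the intervals overlap in both directions

concurrent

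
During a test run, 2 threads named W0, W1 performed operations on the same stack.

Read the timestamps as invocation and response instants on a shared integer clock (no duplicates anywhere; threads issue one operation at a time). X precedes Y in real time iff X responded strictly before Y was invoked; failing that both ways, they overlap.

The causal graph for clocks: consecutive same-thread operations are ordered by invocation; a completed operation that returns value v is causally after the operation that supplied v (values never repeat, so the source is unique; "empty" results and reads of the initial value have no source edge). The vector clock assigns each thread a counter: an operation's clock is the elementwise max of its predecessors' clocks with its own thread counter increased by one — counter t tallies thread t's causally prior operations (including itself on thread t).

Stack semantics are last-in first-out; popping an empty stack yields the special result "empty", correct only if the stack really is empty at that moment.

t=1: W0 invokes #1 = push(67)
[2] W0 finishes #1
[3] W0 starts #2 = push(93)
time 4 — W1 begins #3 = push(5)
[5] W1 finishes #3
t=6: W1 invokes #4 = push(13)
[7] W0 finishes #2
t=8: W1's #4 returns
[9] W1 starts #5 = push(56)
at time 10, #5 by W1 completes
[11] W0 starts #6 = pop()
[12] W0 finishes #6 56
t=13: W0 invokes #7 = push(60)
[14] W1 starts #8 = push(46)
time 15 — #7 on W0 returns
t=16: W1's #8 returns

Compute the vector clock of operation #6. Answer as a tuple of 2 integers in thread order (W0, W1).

#3, invoked 4, has no incoming edges; only W1's bump applies → (0, 1)
#1, invoked 1, has no incoming edges; only W0's bump applies → (1, 0)
merge at #4 (invoked 6): VC(#3)=(0, 1), own-thread bump on W1 → (0, 2)
merge at #2 (invoked 3): VC(#1)=(1, 0), own-thread bump on W0 → (2, 0)
merge at #5 (invoked 9): VC(#4)=(0, 2), own-thread bump on W1 → (0, 3)
merge at #8 (invoked 14): VC(#5)=(0, 3), own-thread bump on W1 → (0, 4)
merge at #6 (invoked 11): VC(#2)=(2, 0), VC(#5)=(0, 3), own-thread bump on W0 → (3, 3)
merge at #7 (invoked 13): VC(#6)=(3, 3), own-thread bump on W0 → (4, 3)
target: VC(#6) = (3, 3)

(3, 3)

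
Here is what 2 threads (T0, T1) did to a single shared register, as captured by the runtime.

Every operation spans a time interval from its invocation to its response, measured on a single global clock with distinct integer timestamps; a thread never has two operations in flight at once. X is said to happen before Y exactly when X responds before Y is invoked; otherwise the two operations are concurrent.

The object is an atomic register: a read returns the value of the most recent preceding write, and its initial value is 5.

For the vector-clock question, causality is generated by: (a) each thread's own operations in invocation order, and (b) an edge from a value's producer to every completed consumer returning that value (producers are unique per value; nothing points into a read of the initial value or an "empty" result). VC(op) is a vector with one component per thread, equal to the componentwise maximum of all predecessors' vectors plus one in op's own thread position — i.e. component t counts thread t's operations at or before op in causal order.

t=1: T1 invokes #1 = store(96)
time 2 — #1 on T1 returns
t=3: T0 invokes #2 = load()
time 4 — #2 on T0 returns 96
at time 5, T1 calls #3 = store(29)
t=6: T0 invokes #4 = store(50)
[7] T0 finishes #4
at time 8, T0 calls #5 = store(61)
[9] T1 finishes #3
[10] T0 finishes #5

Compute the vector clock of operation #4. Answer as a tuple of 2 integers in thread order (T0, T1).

(2, 1)

#1, invoked 1, has no incoming edges; only T1's bump applies → (0, 1)
from VC(#1)=(0, 1), #3 (invoked 5) maxes components and bumps T1 → (0, 2)
from VC(#1)=(0, 1), #2 (invoked 3) maxes components and bumps T0 → (1, 1)
from VC(#2)=(1, 1), #4 (invoked 6) maxes components and bumps T0 → (2, 1)
from VC(#4)=(2, 1), #5 (invoked 8) maxes components and bumps T0 → (3, 1)
target: VC(#4) = (2, 1)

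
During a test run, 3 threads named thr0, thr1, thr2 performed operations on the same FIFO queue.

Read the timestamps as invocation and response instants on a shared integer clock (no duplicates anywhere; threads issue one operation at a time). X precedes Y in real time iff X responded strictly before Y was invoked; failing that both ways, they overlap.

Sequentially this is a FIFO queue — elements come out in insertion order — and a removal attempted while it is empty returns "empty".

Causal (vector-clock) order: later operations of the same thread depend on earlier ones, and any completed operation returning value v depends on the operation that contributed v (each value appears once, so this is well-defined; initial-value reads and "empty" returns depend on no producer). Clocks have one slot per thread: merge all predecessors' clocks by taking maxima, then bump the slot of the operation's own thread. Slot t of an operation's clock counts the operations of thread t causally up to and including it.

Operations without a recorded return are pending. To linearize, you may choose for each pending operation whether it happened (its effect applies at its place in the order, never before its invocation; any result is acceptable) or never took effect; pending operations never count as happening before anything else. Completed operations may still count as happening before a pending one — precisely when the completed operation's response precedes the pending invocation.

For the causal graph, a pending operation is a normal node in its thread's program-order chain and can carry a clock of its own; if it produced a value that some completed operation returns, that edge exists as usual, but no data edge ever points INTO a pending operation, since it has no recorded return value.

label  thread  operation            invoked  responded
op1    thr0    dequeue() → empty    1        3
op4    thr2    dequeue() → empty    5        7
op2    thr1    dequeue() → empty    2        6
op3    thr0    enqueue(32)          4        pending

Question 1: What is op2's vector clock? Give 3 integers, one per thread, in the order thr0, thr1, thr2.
(0, 1, 0)

invoked at 5, op4 has no predecessors; its own thr2 bump gives (0, 0, 1)
invoked at 2, op2 has no predecessors; its own thr1 bump gives (0, 1, 0)
invoked at 1, op1 has no predecessors; its own thr0 bump gives (1, 0, 0)
merge at op3 (invoked 4): VC(op1)=(1, 0, 0), own-thread bump on thr0 → (2, 0, 0)
target: VC(op2) = (0, 1, 0)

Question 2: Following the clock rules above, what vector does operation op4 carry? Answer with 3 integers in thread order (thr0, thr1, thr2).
(0, 0, 1)

VC(op4, invoked at 5): no causal predecessors; +1 on thr2 → (0, 0, 1)
VC(op2, invoked at 2): no causal predecessors; +1 on thr1 → (0, 1, 0)
VC(op1, invoked at 1): no causal predecessors; +1 on thr0 → (1, 0, 0)
VC(op3, invoked at 4): max of VC(op1)=(1, 0, 0), then +1 on thread thr0 → (2, 0, 0)
target: VC(op4) = (0, 0, 1)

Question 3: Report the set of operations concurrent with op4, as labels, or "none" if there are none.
op2, op3

overlap test against op4 [5,7]: concurrent iff the interval meets 5..7
op1 [1,3]: before
op2 [2,6]: concurrent
op3 [4,…): concurrent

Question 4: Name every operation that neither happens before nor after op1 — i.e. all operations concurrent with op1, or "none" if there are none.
op2

op1 spans [1,3]: anything still running between times 1 and 3 counts as concurrent
op2 [2,6]: concurrent
op3 [4,…): after
op4 [5,7]: after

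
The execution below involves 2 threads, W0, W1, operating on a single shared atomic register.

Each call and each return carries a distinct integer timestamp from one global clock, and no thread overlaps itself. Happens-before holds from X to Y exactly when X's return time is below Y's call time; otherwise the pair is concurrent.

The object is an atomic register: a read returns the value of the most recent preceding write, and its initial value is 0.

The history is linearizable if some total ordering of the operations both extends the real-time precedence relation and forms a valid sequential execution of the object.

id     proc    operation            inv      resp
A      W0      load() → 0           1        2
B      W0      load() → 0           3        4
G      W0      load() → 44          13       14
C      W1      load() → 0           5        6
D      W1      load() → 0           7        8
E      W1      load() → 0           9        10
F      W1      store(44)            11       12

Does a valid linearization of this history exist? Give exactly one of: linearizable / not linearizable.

linearizable

a witness: A, B, C, D, E, F, G
after step 1 (A load() → 0): value 0
after step 2 (B load() → 0): value 0
after step 3 (C load() → 0): value 0
after step 4 (D load() → 0): value 0
after step 5 (E load() → 0): value 0
after step 6 (F store(44)): value 44
after step 7 (G load() → 44): value 44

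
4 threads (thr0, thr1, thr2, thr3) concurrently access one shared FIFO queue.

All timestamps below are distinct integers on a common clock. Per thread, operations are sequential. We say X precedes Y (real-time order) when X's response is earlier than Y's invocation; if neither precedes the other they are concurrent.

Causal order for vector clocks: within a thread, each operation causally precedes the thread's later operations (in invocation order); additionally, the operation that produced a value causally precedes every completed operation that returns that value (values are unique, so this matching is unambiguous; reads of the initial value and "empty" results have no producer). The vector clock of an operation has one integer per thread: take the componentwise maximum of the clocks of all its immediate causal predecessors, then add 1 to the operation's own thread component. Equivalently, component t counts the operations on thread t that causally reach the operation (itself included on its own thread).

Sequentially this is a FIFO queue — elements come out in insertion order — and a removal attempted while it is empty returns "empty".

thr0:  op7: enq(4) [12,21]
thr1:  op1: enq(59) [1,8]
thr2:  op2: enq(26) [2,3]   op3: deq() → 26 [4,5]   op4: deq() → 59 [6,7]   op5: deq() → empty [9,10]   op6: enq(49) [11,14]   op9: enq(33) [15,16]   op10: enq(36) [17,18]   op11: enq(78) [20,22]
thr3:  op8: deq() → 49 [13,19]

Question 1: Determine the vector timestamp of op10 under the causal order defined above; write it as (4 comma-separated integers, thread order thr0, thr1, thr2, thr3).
VC(op2, invoked at 2): no causal predecessors; +1 on thr2 → (0, 0, 1, 0)
VC(op1, invoked at 1): no causal predecessors; +1 on thr1 → (0, 1, 0, 0)
VC(op7, invoked at 12): no causal predecessors; +1 on thr0 → (1, 0, 0, 0)
op3, invoked 4, takes VC(op2)=(0, 0, 1, 0) under max, adds 1 for thr2 → (0, 0, 2, 0)
op4, invoked 6, takes VC(op1)=(0, 1, 0, 0), VC(op3)=(0, 0, 2, 0) under max, adds 1 for thr2 → (0, 1, 3, 0)
op5, invoked 9, takes VC(op4)=(0, 1, 3, 0) under max, adds 1 for thr2 → (0, 1, 4, 0)
op6, invoked 11, takes VC(op5)=(0, 1, 4, 0) under max, adds 1 for thr2 → (0, 1, 5, 0)
op8, invoked 13, takes VC(op6)=(0, 1, 5, 0) under max, adds 1 for thr3 → (0, 1, 5, 1)
op9, invoked 15, takes VC(op6)=(0, 1, 5, 0) under max, adds 1 for thr2 → (0, 1, 6, 0)
op10, invoked 17, takes VC(op9)=(0, 1, 6, 0) under max, adds 1 for thr2 → (0, 1, 7, 0)
op11, invoked 20, takes VC(op10)=(0, 1, 7, 0) under max, adds 1 for thr2 → (0, 1, 8, 0)
target: VC(op10) = (0, 1, 7, 0)

(0, 1, 7, 0)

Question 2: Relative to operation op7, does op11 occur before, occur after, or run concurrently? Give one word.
op11 spans [20,22], op7 spans [12,21]
the intervals overlap in both directions

concurrent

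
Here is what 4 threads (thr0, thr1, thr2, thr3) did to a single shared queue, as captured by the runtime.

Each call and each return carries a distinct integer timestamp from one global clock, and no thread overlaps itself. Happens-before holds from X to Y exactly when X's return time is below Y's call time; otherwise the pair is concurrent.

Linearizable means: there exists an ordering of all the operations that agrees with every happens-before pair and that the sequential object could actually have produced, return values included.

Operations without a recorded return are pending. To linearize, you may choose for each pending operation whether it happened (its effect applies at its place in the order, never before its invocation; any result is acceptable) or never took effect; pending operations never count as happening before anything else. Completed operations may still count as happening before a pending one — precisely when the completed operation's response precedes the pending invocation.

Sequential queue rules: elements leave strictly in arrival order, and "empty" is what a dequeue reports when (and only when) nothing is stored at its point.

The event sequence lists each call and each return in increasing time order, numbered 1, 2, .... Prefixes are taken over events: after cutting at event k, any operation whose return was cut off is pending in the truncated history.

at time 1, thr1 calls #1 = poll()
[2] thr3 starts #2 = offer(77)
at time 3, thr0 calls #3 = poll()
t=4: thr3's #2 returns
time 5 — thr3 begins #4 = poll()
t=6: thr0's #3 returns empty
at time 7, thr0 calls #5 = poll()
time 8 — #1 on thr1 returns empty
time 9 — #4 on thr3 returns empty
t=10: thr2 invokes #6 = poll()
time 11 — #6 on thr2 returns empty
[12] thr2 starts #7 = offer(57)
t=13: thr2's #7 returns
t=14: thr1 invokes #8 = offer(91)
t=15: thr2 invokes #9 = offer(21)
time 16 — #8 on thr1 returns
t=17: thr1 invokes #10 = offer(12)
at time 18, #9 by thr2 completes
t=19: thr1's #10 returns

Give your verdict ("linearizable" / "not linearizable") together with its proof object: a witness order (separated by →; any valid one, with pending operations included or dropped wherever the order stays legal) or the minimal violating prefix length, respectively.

1. #1 poll() → empty, leaving queue <>
2. #3 poll() → empty, leaving queue <>
3. #2 offer(77), leaving queue <77>
4. #5 poll() (pending, included), leaving queue <>
5. #4 poll() → empty, leaving queue <>
6. #6 poll() → empty, leaving queue <>
7. #7 offer(57), leaving queue <57>
8. #8 offer(91), leaving queue <57,91>
9. #9 offer(21), leaving queue <57,91,21>
10. #10 offer(12), leaving queue <57,91,21,12>

linearizable — witness: #1 → #3 → #2 → #5 → #4 → #6 → #7 → #8 → #9 → #10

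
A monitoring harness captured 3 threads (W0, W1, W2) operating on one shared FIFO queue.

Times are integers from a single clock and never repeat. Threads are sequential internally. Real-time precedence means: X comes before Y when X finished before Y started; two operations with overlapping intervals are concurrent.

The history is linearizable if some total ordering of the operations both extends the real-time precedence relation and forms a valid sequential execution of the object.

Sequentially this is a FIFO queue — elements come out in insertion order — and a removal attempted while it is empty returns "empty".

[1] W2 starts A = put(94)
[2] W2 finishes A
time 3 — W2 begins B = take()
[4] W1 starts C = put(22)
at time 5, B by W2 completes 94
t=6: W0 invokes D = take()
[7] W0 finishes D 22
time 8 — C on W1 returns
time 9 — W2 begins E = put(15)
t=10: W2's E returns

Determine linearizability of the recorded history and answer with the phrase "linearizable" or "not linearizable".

linearizable

a witness: A, B, C, D, E
step 1: A put(94) — queue <94>
step 2: B take() → 94 — queue <>
step 3: C put(22) — queue <22>
step 4: D take() → 22 — queue <>
step 5: E put(15) — queue <15>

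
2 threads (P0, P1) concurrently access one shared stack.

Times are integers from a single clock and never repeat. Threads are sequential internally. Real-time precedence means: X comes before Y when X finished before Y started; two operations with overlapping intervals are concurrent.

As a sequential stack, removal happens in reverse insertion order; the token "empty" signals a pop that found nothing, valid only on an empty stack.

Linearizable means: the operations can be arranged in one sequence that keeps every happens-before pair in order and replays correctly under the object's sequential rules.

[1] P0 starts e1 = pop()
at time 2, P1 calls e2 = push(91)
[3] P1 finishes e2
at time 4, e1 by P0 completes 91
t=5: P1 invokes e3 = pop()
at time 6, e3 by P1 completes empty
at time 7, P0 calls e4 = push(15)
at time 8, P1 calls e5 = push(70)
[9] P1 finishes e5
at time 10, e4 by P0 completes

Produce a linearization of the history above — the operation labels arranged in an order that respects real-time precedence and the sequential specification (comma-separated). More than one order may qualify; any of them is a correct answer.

step 1: e2 push(91) — stack <91>
step 2: e1 pop() → 91 — stack <>
step 3: e3 pop() → empty — stack <>
step 4: e4 push(15) — stack <15>
step 5: e5 push(70) — stack <15,70>

e2, e1, e3, e4, e5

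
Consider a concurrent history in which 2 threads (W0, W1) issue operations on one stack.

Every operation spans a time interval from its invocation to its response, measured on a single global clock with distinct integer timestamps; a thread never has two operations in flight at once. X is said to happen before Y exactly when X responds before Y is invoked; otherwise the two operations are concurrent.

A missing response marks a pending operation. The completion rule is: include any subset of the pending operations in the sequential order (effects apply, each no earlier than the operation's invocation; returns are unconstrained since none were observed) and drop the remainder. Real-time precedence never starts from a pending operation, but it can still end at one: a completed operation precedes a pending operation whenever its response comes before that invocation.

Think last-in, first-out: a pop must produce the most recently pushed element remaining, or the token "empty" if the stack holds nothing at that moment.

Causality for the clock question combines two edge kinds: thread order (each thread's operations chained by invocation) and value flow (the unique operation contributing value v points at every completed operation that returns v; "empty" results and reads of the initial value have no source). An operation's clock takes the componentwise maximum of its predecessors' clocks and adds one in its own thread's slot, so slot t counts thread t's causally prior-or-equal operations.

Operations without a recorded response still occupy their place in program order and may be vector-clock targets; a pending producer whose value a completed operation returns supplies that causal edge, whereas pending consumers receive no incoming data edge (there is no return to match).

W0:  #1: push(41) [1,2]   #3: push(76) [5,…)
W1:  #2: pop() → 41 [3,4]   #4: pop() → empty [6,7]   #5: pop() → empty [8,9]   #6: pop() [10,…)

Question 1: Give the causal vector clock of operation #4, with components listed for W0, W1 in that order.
#1 (invocation 1): nothing precedes it; W0's component alone gives (1, 0)
merge at #2 (invoked 3): VC(#1)=(1, 0), own-thread bump on W1 → (1, 1)
merge at #3 (invoked 5): VC(#1)=(1, 0), own-thread bump on W0 → (2, 0)
merge at #4 (invoked 6): VC(#2)=(1, 1), own-thread bump on W1 → (1, 2)
merge at #5 (invoked 8): VC(#4)=(1, 2), own-thread bump on W1 → (1, 3)
merge at #6 (invoked 10): VC(#5)=(1, 3), own-thread bump on W1 → (1, 4)
target: VC(#4) = (1, 2)

(1, 2)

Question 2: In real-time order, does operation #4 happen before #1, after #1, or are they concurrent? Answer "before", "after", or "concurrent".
#4 spans [6,7], #1 spans [1,2]
resp(#1)=2 < inv(#4)=6

after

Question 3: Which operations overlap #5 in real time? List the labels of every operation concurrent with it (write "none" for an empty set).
#5 spans [8,9]: anything still running between times 8 and 9 counts as concurrent
#1 [1,2]: before
#2 [3,4]: before
#3 [5,…): concurrent
#4 [6,7]: before
#6 [10,…): after

#3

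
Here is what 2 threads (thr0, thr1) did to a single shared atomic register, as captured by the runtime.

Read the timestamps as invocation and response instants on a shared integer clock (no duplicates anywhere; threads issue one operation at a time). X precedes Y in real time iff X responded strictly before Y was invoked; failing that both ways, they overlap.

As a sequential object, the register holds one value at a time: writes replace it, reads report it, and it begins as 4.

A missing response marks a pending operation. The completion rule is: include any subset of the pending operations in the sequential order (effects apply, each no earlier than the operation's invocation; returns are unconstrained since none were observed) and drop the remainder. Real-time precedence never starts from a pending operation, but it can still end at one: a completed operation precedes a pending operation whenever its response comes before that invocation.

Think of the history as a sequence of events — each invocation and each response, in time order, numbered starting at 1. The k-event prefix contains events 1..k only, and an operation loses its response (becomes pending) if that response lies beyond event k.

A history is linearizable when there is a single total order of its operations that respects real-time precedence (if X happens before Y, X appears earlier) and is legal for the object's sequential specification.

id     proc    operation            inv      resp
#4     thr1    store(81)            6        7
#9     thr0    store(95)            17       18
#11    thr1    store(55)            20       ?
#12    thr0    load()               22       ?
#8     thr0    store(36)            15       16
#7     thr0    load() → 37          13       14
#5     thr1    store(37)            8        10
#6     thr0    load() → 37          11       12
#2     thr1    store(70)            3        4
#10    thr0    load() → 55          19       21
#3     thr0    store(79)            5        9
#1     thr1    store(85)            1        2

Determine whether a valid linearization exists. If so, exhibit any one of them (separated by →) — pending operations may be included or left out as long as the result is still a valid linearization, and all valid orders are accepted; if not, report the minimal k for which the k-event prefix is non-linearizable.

linearizable — witness: #1 → #2 → #3 → #4 → #5 → #6 → #7 → #8 → #9 → #11 → #10

step 1: #1 store(85) — value 85
step 2: #2 store(70) — value 70
step 3: #3 store(79) — value 79
step 4: #4 store(81) — value 81
step 5: #5 store(37) — value 37
step 6: #6 load() → 37 — value 37
step 7: #7 load() → 37 — value 37
step 8: #8 store(36) — value 36
step 9: #9 store(95) — value 95
step 10: #11 store(55) (pending, included) — value 55
step 11: #10 load() → 55 — value 55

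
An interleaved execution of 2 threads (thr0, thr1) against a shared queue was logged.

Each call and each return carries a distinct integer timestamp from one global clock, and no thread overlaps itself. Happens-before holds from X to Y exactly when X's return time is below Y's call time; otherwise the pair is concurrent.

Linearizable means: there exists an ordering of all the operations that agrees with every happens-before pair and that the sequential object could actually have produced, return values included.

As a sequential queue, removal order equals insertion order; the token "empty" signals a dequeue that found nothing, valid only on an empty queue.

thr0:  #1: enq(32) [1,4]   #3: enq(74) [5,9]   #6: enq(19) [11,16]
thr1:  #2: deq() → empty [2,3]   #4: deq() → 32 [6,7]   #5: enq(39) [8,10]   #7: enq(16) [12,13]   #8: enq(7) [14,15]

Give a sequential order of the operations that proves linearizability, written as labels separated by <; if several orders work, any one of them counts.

#2 < #1 < #3 < #4 < #5 < #6 < #7 < #8

1. #2 deq() → empty, leaving queue <>
2. #1 enq(32), leaving queue <32>
3. #3 enq(74), leaving queue <32,74>
4. #4 deq() → 32, leaving queue <74>
5. #5 enq(39), leaving queue <74,39>
6. #6 enq(19), leaving queue <74,39,19>
7. #7 enq(16), leaving queue <74,39,19,16>
8. #8 enq(7), leaving queue <74,39,19,16,7>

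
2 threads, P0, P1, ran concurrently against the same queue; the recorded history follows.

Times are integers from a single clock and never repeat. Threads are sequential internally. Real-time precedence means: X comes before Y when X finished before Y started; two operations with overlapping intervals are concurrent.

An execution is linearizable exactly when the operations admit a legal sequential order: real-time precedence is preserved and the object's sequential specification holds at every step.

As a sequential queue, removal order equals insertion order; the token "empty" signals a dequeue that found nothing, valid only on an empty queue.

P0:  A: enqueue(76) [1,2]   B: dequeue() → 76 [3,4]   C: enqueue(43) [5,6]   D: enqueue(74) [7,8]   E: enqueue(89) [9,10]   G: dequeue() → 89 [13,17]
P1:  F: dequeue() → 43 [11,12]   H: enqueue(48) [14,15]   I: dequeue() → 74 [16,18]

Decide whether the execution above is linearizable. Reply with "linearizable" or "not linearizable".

linearizable

one valid linearization: A, B, C, D, E, F, H, I, G
after step 1 (A enqueue(76)): queue <76>
after step 2 (B dequeue() → 76): queue <>
after step 3 (C enqueue(43)): queue <43>
after step 4 (D enqueue(74)): queue <43,74>
after step 5 (E enqueue(89)): queue <43,74,89>
after step 6 (F dequeue() → 43): queue <74,89>
after step 7 (H enqueue(48)): queue <74,89,48>
after step 8 (I dequeue() → 74): queue <89,48>
after step 9 (G dequeue() → 89): queue <48>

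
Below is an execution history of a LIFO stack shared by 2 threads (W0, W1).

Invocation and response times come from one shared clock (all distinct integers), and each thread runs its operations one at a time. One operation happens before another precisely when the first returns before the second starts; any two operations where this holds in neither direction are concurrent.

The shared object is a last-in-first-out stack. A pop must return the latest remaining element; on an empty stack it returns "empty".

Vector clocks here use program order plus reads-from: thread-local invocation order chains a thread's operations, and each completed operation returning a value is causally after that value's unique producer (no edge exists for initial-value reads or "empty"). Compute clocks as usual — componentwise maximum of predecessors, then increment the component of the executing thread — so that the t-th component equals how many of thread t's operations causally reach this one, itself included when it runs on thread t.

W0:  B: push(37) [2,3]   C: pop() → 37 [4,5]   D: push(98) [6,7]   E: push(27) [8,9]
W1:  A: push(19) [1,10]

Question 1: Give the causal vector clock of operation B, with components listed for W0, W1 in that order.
A (invocation 1): nothing precedes it; W1's component alone gives (0, 1)
B (invocation 2): nothing precedes it; W0's component alone gives (1, 0)
C, invoked 4, takes VC(B)=(1, 0) under max, adds 1 for W0 → (2, 0)
D, invoked 6, takes VC(C)=(2, 0) under max, adds 1 for W0 → (3, 0)
E, invoked 8, takes VC(D)=(3, 0) under max, adds 1 for W0 → (4, 0)
target: VC(B) = (1, 0)

(1, 0)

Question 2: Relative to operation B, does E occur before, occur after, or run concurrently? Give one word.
E spans [8,9], B spans [2,3]
resp(B)=3 < inv(E)=8

after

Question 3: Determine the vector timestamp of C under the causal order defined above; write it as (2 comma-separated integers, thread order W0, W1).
invoked at 1, A has no predecessors; its own W1 bump gives (0, 1)
invoked at 2, B has no predecessors; its own W0 bump gives (1, 0)
merge at C (invoked 4): VC(B)=(1, 0), own-thread bump on W0 → (2, 0)
merge at D (invoked 6): VC(C)=(2, 0), own-thread bump on W0 → (3, 0)
merge at E (invoked 8): VC(D)=(3, 0), own-thread bump on W0 → (4, 0)
target: VC(C) = (2, 0)

(2, 0)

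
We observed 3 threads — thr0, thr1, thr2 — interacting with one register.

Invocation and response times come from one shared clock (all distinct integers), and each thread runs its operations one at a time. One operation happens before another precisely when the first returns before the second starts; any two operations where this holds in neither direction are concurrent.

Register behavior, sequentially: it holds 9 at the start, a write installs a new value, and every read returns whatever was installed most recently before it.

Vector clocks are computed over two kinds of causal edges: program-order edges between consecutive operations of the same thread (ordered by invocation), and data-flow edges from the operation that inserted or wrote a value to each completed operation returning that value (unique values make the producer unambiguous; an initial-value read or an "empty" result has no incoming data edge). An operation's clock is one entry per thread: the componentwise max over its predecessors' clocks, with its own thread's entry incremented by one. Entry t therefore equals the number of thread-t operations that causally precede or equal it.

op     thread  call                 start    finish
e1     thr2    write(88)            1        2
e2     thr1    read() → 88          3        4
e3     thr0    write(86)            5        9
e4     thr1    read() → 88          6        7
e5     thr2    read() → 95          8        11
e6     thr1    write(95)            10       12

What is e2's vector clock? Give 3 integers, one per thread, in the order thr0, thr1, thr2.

(0, 1, 1)

VC(e1, invoked at 1): no causal predecessors; +1 on thr2 → (0, 0, 1)
VC(e3, invoked at 5): no causal predecessors; +1 on thr0 → (1, 0, 0)
e2 (invocation 3): componentwise max over VC(e1)=(0, 0, 1), +1 at thr1, giving (0, 1, 1)
e4 (invocation 6): componentwise max over VC(e1)=(0, 0, 1), VC(e2)=(0, 1, 1), +1 at thr1, giving (0, 2, 1)
e6 (invocation 10): componentwise max over VC(e4)=(0, 2, 1), +1 at thr1, giving (0, 3, 1)
e5 (invocation 8): componentwise max over VC(e1)=(0, 0, 1), VC(e6)=(0, 3, 1), +1 at thr2, giving (0, 3, 2)
target: VC(e2) = (0, 1, 1)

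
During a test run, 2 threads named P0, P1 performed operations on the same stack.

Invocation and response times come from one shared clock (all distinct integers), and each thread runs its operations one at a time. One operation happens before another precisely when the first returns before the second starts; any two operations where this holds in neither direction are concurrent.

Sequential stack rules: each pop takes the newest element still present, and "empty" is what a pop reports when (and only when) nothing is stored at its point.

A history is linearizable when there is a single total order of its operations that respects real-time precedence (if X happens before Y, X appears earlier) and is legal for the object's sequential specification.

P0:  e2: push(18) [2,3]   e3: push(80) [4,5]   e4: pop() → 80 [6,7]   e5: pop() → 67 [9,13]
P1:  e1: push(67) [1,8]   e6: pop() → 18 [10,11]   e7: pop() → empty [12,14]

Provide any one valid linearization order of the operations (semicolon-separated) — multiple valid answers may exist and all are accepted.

after step 1 (e1 push(67)): stack <67>
after step 2 (e2 push(18)): stack <67,18>
after step 3 (e3 push(80)): stack <67,18,80>
after step 4 (e4 pop() → 80): stack <67,18>
after step 5 (e6 pop() → 18): stack <67>
after step 6 (e5 pop() → 67): stack <>
after step 7 (e7 pop() → empty): stack <>

e1; e2; e3; e4; e6; e5; e7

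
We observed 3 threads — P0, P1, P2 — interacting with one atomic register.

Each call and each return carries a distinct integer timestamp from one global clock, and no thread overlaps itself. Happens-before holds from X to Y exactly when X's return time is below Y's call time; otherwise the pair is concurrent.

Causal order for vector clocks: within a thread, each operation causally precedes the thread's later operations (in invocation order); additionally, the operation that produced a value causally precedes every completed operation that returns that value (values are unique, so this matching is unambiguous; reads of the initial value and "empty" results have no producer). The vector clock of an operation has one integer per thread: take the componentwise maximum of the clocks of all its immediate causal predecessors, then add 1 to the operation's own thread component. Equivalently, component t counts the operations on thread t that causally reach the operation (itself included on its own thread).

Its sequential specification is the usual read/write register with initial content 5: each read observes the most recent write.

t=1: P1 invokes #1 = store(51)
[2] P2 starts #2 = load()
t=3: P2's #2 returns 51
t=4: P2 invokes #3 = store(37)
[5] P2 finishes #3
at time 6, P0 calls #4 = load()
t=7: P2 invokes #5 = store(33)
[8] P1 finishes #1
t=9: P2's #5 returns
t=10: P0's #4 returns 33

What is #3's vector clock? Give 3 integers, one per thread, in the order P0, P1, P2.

(0, 1, 2)

root op #1, invoked 1: fresh clock plus P1's own tick → (0, 1, 0)
#2, invoked 2, takes VC(#1)=(0, 1, 0) under max, adds 1 for P2 → (0, 1, 1)
#3, invoked 4, takes VC(#2)=(0, 1, 1) under max, adds 1 for P2 → (0, 1, 2)
#5, invoked 7, takes VC(#3)=(0, 1, 2) under max, adds 1 for P2 → (0, 1, 3)
#4, invoked 6, takes VC(#5)=(0, 1, 3) under max, adds 1 for P0 → (1, 1, 3)
target: VC(#3) = (0, 1, 2)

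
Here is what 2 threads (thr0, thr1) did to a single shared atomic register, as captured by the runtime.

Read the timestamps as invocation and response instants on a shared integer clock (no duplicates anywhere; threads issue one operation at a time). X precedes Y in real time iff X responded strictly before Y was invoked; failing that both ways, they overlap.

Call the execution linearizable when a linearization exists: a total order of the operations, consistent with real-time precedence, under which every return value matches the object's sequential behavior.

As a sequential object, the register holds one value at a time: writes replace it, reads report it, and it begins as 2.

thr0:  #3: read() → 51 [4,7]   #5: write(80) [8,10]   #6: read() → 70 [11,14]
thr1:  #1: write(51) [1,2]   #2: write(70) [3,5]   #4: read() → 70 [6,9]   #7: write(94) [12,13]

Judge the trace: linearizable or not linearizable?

not linearizable

already the first 14 events (up to #6's response at time 14) admit no linearization; the first 13 still do
every one of the 10 real-time-consistent orders over 7 completed atomic register ops fails the sequential spec
take #1, #2, #3, #4, #5, #6, #7: step 3 already fails, because #3 read() → 51 cannot occur there
take #1, #2, #3, #4, #5, #7, #6: step 3 already fails, because #3 read() → 51 cannot occur there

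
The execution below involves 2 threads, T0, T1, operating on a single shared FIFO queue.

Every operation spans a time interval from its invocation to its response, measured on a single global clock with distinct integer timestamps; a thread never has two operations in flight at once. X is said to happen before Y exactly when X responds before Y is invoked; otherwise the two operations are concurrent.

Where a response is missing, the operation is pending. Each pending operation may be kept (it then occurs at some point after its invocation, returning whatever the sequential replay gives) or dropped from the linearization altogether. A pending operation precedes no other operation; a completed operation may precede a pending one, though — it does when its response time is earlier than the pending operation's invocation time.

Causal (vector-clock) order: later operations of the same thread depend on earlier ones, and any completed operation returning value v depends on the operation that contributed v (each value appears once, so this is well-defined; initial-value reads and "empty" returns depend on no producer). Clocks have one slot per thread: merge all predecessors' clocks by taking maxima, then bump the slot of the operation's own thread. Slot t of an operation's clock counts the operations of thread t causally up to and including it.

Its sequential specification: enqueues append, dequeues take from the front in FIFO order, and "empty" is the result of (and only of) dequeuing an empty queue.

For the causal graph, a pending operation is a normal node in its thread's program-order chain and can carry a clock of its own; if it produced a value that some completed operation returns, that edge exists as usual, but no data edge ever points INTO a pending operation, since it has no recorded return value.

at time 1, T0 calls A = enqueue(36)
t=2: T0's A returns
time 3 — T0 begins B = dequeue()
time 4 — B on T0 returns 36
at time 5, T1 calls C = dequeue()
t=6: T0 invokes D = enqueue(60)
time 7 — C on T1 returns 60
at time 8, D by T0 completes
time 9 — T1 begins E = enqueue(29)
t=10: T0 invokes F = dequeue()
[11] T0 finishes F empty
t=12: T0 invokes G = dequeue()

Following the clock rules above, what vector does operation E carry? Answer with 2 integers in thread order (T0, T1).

(3, 2)

invoked at 1, A has no predecessors; its own T0 bump gives (1, 0)
invoked at 3, B merges VC(A)=(1, 0) and bumps T0's slot → (2, 0)
invoked at 6, D merges VC(B)=(2, 0) and bumps T0's slot → (3, 0)
invoked at 5, C merges VC(D)=(3, 0) and bumps T1's slot → (3, 1)
invoked at 10, F merges VC(D)=(3, 0) and bumps T0's slot → (4, 0)
invoked at 9, E merges VC(C)=(3, 1) and bumps T1's slot → (3, 2)
invoked at 12, G merges VC(F)=(4, 0) and bumps T0's slot → (5, 0)
target: VC(E) = (3, 2)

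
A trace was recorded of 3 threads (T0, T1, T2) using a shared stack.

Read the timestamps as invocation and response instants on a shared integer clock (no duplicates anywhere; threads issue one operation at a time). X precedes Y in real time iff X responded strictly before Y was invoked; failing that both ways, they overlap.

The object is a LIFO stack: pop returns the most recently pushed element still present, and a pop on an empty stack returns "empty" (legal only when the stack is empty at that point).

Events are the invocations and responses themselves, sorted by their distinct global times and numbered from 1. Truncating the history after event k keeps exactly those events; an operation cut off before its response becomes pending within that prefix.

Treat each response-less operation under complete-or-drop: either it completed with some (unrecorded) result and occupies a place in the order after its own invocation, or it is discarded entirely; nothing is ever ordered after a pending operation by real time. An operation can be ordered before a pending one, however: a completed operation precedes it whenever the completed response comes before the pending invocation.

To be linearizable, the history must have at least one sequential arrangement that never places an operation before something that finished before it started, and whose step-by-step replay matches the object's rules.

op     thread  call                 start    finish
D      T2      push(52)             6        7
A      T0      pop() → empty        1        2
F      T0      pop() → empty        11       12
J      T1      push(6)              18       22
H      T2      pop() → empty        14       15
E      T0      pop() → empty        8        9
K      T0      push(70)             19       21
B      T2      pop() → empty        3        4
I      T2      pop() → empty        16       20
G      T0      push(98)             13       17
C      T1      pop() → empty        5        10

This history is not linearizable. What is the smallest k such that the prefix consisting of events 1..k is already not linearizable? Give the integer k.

10

a valid linearization of events 1..9 exists, for instance A, B, D, C, E:
1. A pop() → empty, leaving stack <>
2. B pop() → empty, leaving stack <>
3. D push(52), leaving stack <52>
4. C pop() (pending, included), leaving stack <>
5. E pop() → empty, leaving stack <>
with event 10 included (C responding at time 10), all real-time-consistent orders fail
sample order A, B, C, D, E stalls at step 5 — E pop() → empty has no legal effect
sample order A, B, D, C, E stalls at step 4 — C pop() → empty has no legal effect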